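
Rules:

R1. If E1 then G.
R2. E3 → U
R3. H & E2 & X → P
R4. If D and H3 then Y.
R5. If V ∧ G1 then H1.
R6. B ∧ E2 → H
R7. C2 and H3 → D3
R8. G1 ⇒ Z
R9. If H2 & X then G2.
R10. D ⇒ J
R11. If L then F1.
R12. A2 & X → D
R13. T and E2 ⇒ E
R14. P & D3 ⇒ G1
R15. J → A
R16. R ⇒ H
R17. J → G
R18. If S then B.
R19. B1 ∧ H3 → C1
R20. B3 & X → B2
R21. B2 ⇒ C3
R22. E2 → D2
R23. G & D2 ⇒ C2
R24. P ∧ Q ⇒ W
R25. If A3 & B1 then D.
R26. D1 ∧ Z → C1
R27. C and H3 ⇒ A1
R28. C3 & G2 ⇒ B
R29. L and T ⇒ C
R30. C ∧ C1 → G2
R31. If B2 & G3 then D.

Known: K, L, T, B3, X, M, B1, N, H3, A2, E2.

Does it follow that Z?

Yes

D  (by R12: A2, X)
C1  (by R19: B1, H3)
B2  (by R20: B3, X)
C3  (by R21: B2)
D2  (by R22: E2)
C  (by R29: L, T)
G2  (by R30: C, C1)
J  (by R10: D)
G  (by R17: J)
C2  (by R23: G, D2)
B  (by R28: C3, G2)
H  (by R6: B, E2)
D3  (by R7: C2, H3)
P  (by R3: H, E2, X)
G1  (by R14: P, D3)
Z  (by R8: G1)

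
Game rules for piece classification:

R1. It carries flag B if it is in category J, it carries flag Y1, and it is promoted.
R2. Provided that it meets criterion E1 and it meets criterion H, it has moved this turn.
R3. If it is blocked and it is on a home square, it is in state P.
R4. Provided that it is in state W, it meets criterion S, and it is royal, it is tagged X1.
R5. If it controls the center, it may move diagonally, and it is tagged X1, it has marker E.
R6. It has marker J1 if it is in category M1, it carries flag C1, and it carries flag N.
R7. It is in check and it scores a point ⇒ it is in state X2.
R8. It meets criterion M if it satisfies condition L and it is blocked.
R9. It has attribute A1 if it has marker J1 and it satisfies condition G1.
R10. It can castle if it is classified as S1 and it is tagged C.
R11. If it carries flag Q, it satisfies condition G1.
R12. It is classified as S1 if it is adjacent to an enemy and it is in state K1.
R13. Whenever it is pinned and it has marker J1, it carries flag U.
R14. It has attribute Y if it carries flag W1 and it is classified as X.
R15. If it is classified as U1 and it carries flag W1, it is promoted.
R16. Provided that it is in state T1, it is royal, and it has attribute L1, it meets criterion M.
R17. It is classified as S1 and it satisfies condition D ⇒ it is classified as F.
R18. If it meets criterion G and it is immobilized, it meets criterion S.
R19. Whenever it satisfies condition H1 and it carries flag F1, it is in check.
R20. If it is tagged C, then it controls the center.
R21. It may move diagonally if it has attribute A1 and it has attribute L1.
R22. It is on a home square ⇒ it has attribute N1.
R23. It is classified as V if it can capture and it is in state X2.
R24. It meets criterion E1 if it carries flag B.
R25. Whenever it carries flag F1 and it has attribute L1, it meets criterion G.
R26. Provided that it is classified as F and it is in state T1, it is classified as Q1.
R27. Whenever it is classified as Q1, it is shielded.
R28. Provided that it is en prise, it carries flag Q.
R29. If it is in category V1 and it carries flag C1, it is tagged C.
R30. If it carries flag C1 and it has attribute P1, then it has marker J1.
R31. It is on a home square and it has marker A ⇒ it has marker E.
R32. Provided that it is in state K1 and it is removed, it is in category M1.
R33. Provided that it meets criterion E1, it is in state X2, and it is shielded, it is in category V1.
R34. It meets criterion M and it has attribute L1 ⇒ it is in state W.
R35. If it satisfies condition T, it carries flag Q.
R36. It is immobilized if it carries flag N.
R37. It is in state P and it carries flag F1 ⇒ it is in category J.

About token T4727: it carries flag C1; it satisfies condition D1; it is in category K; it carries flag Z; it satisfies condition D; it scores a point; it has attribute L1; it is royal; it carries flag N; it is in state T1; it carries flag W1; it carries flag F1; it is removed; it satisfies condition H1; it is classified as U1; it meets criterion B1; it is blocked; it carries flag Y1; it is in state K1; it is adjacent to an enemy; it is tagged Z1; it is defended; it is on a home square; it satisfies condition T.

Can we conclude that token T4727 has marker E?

By R3 (it is blocked, it is on a home square): it is in state P.
By R12 (it is adjacent to an enemy, it is in state K1): it is classified as S1.
By R15 (it is classified as U1, it carries flag W1): it is promoted.
By R16 (it is in state T1, it is royal, it has attribute L1): it meets criterion M.
By R17 (it is classified as S1, it satisfies condition D): it is classified as F.
By R19 (it satisfies condition H1, it carries flag F1): it is in check.
By R25 (it carries flag F1, it has attribute L1): it meets criterion G.
By R26 (it is classified as F, it is in state T1): it is classified as Q1.
By R27 (it is classified as Q1): it is shielded.
By R32 (it is in state K1, it is removed): it is in category M1.
By R34 (it meets criterion M, it has attribute L1): it is in state W.
By R35 (it satisfies condition T): it carries flag Q.
By R36 (it carries flag N): it is immobilized.
By R37 (it is in state P, it carries flag F1): it is in category J.
By R1 (it is in category J, it carries flag Y1, it is promoted): it carries flag B.
By R6 (it is in category M1, it carries flag C1, it carries flag N): it has marker J1.
By R7 (it is in check, it scores a point): it is in state X2.
By R11 (it carries flag Q): it satisfies condition G1.
By R18 (it meets criterion G, it is immobilized): it meets criterion S.
By R24 (it carries flag B): it meets criterion E1.
By R33 (it meets criterion E1, it is in state X2, it is shielded): it is in category V1.
By R4 (it is in state W, it meets criterion S, it is royal): it is tagged X1.
By R9 (it has marker J1, it satisfies condition G1): it has attribute A1.
By R21 (it has attribute A1, it has attribute L1): it may move diagonally.
By R29 (it is in category V1, it carries flag C1): it is tagged C.
By R20 (it is tagged C): it controls the center.
By R5 (it controls the center, it may move diagonally, it is tagged X1): it has marker E.

Yes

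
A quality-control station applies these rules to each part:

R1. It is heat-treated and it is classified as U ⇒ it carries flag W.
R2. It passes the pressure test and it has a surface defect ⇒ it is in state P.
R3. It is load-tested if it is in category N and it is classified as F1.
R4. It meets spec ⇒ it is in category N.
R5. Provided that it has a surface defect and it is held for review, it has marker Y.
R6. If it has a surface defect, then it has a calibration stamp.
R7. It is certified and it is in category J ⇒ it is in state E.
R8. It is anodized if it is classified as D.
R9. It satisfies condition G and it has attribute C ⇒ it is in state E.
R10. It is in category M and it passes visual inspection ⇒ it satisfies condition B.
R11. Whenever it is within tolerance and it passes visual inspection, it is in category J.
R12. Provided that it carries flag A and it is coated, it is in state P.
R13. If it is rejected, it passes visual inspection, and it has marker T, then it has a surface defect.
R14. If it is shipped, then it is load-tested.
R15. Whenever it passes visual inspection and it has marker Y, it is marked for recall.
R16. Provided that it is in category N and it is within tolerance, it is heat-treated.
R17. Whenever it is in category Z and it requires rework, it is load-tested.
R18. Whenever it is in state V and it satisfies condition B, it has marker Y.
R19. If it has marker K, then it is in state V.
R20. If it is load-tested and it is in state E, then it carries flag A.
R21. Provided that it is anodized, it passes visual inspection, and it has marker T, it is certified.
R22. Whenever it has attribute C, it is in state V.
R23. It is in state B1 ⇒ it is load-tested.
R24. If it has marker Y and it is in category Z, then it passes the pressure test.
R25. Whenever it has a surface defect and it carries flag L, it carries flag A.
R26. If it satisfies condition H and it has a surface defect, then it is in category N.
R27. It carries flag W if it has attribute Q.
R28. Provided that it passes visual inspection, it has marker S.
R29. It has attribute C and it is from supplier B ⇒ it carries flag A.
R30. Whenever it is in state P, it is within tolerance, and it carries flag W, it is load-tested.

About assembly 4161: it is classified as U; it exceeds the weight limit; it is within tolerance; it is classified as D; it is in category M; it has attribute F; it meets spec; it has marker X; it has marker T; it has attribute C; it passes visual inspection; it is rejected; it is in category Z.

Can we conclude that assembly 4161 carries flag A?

Yes

By R4 (it meets spec): it is in category N.
By R8 (it is classified as D): it is anodized.
By R10 (it is in category M, it passes visual inspection): it satisfies condition B.
By R11 (it is within tolerance, it passes visual inspection): it is in category J.
By R13 (it is rejected, it passes visual inspection, it has marker T): it has a surface defect.
By R16 (it is in category N, it is within tolerance): it is heat-treated.
By R21 (it is anodized, it passes visual inspection, it has marker T): it is certified.
By R22 (it has attribute C): it is in state V.
By R1 (it is heat-treated, it is classified as U): it carries flag W.
By R7 (it is certified, it is in category J): it is in state E.
By R18 (it is in state V, it satisfies condition B): it has marker Y.
By R24 (it has marker Y, it is in category Z): it passes the pressure test.
By R2 (it passes the pressure test, it has a surface defect): it is in state P.
By R30 (it is in state P, it is within tolerance, it carries flag W): it is load-tested.
By R20 (it is load-tested, it is in state E): it carries flag A.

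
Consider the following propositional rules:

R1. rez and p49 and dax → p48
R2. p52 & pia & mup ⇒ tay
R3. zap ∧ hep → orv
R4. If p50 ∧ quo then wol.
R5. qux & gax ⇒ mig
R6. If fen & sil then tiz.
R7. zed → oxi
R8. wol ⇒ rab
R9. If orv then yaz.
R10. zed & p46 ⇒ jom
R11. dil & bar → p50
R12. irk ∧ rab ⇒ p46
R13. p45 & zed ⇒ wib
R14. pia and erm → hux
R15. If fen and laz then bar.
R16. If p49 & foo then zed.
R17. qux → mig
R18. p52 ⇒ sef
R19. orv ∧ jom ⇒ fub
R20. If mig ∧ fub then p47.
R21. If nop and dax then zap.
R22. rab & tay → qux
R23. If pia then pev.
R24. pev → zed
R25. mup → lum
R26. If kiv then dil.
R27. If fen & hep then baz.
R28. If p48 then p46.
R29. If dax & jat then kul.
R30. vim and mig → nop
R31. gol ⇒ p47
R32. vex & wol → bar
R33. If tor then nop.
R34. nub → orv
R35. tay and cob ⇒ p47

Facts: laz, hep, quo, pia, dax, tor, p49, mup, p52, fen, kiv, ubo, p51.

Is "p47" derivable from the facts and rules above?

Forward chaining from the given facts derives: tay, bar, sef, pev, zed, lum, dil, baz, nop, oxi, p50, zap, orv, wol, rab, yaz, qux, mig.
Rules concluding p47: R20 needs fub; R31 needs gol; R35 needs cob — none of these are established.

No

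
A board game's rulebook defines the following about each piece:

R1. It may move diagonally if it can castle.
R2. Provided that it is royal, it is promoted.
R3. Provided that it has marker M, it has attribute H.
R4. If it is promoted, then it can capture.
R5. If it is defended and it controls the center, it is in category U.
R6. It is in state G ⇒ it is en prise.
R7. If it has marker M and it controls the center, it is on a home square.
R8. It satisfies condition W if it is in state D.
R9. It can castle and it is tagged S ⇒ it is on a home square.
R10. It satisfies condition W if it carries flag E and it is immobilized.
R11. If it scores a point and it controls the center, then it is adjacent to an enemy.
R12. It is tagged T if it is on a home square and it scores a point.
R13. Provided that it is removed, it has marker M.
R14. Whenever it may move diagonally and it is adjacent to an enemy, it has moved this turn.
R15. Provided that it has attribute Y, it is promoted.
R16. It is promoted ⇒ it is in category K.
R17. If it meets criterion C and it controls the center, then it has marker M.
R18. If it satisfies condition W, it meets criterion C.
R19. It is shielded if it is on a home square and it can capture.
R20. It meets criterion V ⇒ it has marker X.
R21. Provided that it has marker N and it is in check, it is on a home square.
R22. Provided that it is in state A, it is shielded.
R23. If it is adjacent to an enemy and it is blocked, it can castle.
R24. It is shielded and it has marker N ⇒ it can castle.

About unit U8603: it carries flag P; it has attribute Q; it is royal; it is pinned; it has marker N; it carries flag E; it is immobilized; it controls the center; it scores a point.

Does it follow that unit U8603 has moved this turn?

Yes

By R2 (it is royal): it is promoted.
By R4 (it is promoted): it can capture.
By R10 (it carries flag E, it is immobilized): it satisfies condition W.
By R11 (it scores a point, it controls the center): it is adjacent to an enemy.
By R18 (it satisfies condition W): it meets criterion C.
By R17 (it meets criterion C, it controls the center): it has marker M.
By R7 (it has marker M, it controls the center): it is on a home square.
By R19 (it is on a home square, it can capture): it is shielded.
By R24 (it is shielded, it has marker N): it can castle.
By R1 (it can castle): it may move diagonally.
By R14 (it may move diagonally, it is adjacent to an enemy): it has moved this turn.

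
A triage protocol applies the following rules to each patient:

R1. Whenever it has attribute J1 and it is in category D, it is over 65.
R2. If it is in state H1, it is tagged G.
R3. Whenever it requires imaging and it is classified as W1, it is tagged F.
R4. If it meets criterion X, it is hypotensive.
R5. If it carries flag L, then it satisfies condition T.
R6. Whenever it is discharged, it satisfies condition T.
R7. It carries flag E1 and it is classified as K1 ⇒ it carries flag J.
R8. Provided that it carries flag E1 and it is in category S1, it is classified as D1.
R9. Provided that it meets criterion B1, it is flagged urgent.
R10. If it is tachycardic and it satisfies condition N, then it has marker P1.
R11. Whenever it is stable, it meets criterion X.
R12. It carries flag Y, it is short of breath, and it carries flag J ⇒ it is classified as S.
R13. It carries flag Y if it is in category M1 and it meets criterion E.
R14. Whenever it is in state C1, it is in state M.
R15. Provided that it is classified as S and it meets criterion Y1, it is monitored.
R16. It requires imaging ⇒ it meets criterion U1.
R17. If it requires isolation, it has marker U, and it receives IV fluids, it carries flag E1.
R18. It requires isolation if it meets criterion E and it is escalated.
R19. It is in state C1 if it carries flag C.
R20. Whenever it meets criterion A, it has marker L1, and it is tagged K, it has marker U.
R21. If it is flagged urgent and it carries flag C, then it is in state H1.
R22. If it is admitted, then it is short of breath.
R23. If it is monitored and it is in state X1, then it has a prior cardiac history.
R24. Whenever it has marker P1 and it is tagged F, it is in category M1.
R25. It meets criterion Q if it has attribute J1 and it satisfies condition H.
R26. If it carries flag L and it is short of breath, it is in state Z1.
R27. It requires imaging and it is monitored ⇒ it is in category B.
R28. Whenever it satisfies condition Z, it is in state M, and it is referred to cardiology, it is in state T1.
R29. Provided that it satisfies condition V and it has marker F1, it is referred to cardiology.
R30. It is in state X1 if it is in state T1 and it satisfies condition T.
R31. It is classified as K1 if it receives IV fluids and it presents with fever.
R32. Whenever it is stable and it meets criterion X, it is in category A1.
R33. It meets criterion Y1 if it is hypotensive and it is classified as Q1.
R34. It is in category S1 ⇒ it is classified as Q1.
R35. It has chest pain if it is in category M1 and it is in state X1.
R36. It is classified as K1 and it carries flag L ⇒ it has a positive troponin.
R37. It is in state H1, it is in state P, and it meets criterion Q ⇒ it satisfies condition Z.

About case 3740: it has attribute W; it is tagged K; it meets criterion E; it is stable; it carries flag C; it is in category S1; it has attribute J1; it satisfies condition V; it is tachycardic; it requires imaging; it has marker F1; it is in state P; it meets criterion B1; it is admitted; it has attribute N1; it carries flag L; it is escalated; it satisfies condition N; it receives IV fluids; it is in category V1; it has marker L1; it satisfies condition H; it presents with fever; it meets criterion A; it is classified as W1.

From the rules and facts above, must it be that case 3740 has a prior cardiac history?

By R3 (it requires imaging, it is classified as W1): it is tagged F.
By R5 (it carries flag L): it satisfies condition T.
By R9 (it meets criterion B1): it is flagged urgent.
By R10 (it is tachycardic, it satisfies condition N): it has marker P1.
By R11 (it is stable): it meets criterion X.
By R18 (it meets criterion E, it is escalated): it requires isolation.
By R19 (it carries flag C): it is in state C1.
By R20 (it meets criterion A, it has marker L1, it is tagged K): it has marker U.
By R21 (it is flagged urgent, it carries flag C): it is in state H1.
By R22 (it is admitted): it is short of breath.
By R24 (it has marker P1, it is tagged F): it is in category M1.
By R25 (it has attribute J1, it satisfies condition H): it meets criterion Q.
By R29 (it satisfies condition V, it has marker F1): it is referred to cardiology.
By R31 (it receives IV fluids, it presents with fever): it is classified as K1.
By R34 (it is in category S1): it is classified as Q1.
By R37 (it is in state H1, it is in state P, it meets criterion Q): it satisfies condition Z.
By R4 (it meets criterion X): it is hypotensive.
By R13 (it is in category M1, it meets criterion E): it carries flag Y.
By R14 (it is in state C1): it is in state M.
By R17 (it requires isolation, it has marker U, it receives IV fluids): it carries flag E1.
By R28 (it satisfies condition Z, it is in state M, it is referred to cardiology): it is in state T1.
By R30 (it is in state T1, it satisfies condition T): it is in state X1.
By R33 (it is hypotensive, it is classified as Q1): it meets criterion Y1.
By R7 (it carries flag E1, it is classified as K1): it carries flag J.
By R12 (it carries flag Y, it is short of breath, it carries flag J): it is classified as S.
By R15 (it is classified as S, it meets criterion Y1): it is monitored.
By R23 (it is monitored, it is in state X1): it has a prior cardiac history.

Yes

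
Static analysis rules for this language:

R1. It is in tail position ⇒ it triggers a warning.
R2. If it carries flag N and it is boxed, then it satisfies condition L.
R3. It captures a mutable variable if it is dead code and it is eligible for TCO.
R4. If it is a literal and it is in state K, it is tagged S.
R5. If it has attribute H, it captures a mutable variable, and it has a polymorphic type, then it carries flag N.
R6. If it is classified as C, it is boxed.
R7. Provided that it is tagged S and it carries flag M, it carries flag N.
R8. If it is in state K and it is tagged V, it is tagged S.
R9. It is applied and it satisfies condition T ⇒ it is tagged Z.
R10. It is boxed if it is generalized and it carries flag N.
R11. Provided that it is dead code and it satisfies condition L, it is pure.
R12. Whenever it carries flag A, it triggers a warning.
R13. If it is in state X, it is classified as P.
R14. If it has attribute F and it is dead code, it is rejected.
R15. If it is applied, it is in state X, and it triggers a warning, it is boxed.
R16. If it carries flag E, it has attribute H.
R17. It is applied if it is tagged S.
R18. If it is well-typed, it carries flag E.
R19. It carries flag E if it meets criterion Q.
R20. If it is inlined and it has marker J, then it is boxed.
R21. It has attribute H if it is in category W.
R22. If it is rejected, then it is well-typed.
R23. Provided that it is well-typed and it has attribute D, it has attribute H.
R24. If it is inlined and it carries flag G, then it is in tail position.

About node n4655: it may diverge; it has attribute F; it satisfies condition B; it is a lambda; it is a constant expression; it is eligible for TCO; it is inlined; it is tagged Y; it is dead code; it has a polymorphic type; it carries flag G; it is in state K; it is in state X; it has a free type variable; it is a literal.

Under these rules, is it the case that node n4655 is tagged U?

Forward chaining from the given facts derives: captures a mutable variable, is tagged S, is classified as P, is rejected, is applied, is well-typed, is in tail position, triggers a warning, is boxed, carries flag E, has attribute H, carries flag N, satisfies condition L, is pure.
No rule has "it is tagged U" as its conclusion, and it is not among the given facts.

No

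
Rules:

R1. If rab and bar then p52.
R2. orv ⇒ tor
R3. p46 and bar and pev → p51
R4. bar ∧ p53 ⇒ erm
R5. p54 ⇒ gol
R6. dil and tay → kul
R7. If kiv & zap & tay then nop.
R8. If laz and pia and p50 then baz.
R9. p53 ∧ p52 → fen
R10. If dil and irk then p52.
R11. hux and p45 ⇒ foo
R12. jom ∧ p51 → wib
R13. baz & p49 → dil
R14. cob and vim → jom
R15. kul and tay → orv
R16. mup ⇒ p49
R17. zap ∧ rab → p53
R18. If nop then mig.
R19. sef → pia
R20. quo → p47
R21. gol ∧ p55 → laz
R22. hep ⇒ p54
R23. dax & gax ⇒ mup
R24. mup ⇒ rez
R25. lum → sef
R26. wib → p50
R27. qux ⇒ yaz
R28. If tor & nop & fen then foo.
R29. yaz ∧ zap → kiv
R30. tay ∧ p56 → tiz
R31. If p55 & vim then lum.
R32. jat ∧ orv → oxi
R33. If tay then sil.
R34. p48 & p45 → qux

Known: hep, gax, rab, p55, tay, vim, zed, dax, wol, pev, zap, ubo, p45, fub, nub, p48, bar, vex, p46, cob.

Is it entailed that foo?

p52  (by R1: rab, bar)
p51  (by R3: p46, bar, pev)
jom  (by R14: cob, vim)
p53  (by R17: zap, rab)
p54  (by R22: hep)
mup  (by R23: dax, gax)
lum  (by R31: p55, vim)
qux  (by R34: p48, p45)
gol  (by R5: p54)
fen  (by R9: p53, p52)
wib  (by R12: jom, p51)
p49  (by R16: mup)
laz  (by R21: gol, p55)
sef  (by R25: lum)
p50  (by R26: wib)
yaz  (by R27: qux)
kiv  (by R29: yaz, zap)
nop  (by R7: kiv, zap, tay)
pia  (by R19: sef)
baz  (by R8: laz, pia, p50)
dil  (by R13: baz, p49)
kul  (by R6: dil, tay)
orv  (by R15: kul, tay)
tor  (by R2: orv)
foo  (by R28: tor, nop, fen)

Yes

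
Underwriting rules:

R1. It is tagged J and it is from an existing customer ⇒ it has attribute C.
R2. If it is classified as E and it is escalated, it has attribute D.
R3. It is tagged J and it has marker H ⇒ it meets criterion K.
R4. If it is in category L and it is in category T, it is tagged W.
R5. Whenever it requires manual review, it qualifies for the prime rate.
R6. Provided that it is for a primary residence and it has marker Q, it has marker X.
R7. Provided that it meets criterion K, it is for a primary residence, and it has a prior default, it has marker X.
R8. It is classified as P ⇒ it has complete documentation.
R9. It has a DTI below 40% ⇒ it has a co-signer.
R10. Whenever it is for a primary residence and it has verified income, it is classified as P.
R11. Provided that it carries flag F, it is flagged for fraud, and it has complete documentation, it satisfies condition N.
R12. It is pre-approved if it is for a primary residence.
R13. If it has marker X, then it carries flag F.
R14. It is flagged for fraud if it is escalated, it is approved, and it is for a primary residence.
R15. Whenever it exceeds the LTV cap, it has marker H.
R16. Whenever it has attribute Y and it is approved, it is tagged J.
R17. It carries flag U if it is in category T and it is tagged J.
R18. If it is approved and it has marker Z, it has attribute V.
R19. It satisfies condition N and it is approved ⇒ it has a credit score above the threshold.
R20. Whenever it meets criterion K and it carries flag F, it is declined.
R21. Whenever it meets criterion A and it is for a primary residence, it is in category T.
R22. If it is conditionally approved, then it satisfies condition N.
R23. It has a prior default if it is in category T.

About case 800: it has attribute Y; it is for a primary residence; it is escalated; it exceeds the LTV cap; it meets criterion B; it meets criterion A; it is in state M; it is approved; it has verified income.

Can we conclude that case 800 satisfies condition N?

By R10 (it is for a primary residence, it has verified income): it is classified as P.
By R14 (it is escalated, it is approved, it is for a primary residence): it is flagged for fraud.
By R15 (it exceeds the LTV cap): it has marker H.
By R16 (it has attribute Y, it is approved): it is tagged J.
By R21 (it meets criterion A, it is for a primary residence): it is in category T.
By R23 (it is in category T): it has a prior default.
By R3 (it is tagged J, it has marker H): it meets criterion K.
By R7 (it meets criterion K, it is for a primary residence, it has a prior default): it has marker X.
By R8 (it is classified as P): it has complete documentation.
By R13 (it has marker X): it carries flag F.
By R11 (it carries flag F, it is flagged for fraud, it has complete documentation): it satisfies condition N.

Yes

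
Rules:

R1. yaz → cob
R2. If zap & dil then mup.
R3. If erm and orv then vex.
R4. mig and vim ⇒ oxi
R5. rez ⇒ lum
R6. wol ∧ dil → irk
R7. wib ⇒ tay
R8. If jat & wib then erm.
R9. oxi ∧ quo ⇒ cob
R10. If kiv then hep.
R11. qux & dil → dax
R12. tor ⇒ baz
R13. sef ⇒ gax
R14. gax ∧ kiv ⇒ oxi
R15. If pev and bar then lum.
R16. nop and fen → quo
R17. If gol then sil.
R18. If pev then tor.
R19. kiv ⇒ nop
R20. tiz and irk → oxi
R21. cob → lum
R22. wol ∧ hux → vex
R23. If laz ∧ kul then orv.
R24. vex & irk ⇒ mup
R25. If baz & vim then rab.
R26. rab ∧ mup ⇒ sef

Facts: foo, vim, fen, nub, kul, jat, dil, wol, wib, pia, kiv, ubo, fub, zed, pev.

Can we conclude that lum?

No

Forward chaining from the given facts derives: irk, tay, erm, hep, tor, nop, baz, quo, rab.
Rules concluding lum: R5 needs rez; R15 needs bar; R21 needs cob — none of these are established.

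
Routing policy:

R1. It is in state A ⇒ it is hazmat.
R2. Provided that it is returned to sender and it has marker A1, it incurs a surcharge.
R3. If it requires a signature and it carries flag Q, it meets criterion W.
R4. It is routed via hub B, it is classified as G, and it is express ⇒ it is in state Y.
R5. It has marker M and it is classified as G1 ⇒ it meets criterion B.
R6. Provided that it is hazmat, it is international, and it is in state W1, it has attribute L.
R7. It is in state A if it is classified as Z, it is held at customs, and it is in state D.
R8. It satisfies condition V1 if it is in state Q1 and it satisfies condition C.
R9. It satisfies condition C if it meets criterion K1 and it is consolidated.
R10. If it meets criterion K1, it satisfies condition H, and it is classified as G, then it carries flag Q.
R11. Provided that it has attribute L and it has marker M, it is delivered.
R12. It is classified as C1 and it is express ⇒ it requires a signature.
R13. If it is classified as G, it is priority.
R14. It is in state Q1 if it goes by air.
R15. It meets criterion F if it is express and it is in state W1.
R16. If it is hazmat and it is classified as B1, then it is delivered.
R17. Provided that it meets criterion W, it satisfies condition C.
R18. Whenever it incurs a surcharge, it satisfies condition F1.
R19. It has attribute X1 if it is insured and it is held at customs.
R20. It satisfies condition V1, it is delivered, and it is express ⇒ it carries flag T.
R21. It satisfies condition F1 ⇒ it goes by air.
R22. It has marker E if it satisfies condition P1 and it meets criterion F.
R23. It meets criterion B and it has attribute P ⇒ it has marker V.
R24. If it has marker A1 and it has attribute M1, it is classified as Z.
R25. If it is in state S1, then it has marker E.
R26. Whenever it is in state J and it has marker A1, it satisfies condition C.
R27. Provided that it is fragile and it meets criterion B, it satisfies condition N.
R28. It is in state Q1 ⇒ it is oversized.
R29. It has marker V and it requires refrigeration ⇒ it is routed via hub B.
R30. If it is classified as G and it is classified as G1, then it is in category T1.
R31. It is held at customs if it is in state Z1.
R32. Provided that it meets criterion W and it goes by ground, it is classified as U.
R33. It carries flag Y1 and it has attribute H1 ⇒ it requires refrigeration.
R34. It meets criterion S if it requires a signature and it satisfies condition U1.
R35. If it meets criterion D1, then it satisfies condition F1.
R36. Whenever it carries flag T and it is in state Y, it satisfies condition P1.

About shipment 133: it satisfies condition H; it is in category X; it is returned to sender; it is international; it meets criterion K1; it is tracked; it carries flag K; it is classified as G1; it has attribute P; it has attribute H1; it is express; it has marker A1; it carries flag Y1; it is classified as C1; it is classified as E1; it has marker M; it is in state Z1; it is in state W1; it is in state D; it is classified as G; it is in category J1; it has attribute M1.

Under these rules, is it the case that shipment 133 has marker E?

Yes

By R2 (it is returned to sender, it has marker A1): it incurs a surcharge.
By R5 (it has marker M, it is classified as G1): it meets criterion B.
By R10 (it meets criterion K1, it satisfies condition H, it is classified as G): it carries flag Q.
By R12 (it is classified as C1, it is express): it requires a signature.
By R15 (it is express, it is in state W1): it meets criterion F.
By R18 (it incurs a surcharge): it satisfies condition F1.
By R21 (it satisfies condition F1): it goes by air.
By R23 (it meets criterion B, it has attribute P): it has marker V.
By R24 (it has marker A1, it has attribute M1): it is classified as Z.
By R31 (it is in state Z1): it is held at customs.
By R33 (it carries flag Y1, it has attribute H1): it requires refrigeration.
By R3 (it requires a signature, it carries flag Q): it meets criterion W.
By R7 (it is classified as Z, it is held at customs, it is in state D): it is in state A.
By R14 (it goes by air): it is in state Q1.
By R17 (it meets criterion W): it satisfies condition C.
By R29 (it has marker V, it requires refrigeration): it is routed via hub B.
By R1 (it is in state A): it is hazmat.
By R4 (it is routed via hub B, it is classified as G, it is express): it is in state Y.
By R6 (it is hazmat, it is international, it is in state W1): it has attribute L.
By R8 (it is in state Q1, it satisfies condition C): it satisfies condition V1.
By R11 (it has attribute L, it has marker M): it is delivered.
By R20 (it satisfies condition V1, it is delivered, it is express): it carries flag T.
By R36 (it carries flag T, it is in state Y): it satisfies condition P1.
By R22 (it satisfies condition P1, it meets criterion F): it has marker E.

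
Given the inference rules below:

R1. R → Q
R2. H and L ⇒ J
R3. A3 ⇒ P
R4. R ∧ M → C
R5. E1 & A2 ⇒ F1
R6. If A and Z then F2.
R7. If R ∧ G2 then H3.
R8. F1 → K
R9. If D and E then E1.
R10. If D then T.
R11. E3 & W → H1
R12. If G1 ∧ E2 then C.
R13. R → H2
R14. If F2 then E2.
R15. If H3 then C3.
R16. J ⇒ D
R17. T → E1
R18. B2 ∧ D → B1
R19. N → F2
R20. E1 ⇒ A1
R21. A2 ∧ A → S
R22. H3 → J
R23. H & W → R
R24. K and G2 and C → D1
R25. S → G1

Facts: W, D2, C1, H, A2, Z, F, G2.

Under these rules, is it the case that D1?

Forward chaining from the given facts derives: R, Q, H3, H2, C3, J, D, T, E1, A1, F1, K.
The only rule concluding D1 is R24, which needs C; that is never established.

No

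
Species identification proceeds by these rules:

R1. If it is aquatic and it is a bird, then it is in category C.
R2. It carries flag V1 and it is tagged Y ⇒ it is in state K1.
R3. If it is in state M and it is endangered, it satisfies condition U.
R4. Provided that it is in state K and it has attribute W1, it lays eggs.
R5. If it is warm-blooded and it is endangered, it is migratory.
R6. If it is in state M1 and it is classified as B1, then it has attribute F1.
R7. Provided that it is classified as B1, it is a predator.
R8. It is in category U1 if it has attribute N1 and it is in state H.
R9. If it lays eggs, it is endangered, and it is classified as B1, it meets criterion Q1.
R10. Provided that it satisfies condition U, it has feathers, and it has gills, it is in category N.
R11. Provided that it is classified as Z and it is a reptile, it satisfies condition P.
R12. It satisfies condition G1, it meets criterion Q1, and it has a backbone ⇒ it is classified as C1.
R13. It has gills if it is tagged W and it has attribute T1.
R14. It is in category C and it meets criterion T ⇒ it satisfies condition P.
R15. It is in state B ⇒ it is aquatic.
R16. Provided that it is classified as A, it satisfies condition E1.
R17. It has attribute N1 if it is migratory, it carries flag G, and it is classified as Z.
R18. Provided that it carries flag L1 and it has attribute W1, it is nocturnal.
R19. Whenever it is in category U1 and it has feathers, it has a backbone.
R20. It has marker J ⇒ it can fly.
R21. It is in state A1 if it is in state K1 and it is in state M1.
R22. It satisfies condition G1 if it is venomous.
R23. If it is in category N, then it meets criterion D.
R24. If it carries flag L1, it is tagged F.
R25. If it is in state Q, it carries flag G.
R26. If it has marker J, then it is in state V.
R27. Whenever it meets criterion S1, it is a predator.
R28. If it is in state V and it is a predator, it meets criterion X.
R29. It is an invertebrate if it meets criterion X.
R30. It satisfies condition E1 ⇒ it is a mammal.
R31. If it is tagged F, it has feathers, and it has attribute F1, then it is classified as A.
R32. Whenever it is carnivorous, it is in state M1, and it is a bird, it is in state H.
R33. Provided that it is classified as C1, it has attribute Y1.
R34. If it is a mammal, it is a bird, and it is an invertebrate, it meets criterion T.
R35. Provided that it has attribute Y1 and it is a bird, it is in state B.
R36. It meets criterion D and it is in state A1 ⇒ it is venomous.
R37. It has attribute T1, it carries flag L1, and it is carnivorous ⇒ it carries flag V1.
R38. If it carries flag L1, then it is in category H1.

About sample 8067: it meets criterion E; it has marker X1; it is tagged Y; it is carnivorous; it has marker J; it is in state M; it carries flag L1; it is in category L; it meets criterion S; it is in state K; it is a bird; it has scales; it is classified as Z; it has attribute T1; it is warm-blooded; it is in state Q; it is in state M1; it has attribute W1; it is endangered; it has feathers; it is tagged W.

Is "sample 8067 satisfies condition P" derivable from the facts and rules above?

No

Forward chaining from the given facts derives: satisfies condition U, lays eggs, is migratory, has gills, is nocturnal, can fly, is tagged F, carries flag G, is in state V, is in state H, carries flag V1, is in category H1, is in state K1, is in category N, has attribute N1, is in state A1, meets criterion D, is venomous, is in category U1, has a backbone, satisfies condition G1.
Rules concluding "it satisfies condition P": R11 needs "it is a reptile"; R14 needs "it is in category C" — none of these are established.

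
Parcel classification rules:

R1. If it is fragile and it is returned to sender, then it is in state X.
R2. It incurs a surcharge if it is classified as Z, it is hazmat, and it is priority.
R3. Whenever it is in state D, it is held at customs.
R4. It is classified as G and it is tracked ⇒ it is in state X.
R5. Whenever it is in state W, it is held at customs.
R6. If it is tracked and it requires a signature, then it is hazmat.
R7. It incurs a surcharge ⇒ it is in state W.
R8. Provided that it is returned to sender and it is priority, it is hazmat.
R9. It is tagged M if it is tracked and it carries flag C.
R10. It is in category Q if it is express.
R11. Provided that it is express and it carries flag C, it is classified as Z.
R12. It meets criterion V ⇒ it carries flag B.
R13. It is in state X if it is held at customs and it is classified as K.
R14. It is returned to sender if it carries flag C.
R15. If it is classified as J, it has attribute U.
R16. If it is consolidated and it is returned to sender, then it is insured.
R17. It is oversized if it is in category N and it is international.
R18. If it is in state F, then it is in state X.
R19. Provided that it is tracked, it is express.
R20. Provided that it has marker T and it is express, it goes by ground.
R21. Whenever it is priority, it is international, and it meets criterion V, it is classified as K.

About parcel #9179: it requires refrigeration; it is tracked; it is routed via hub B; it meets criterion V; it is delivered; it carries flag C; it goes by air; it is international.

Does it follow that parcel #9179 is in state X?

No

Forward chaining from the given facts derives: is tagged M, carries flag B, is returned to sender, is express, is in category Q, is classified as Z.
Rules concluding "it is in state X": R1 needs "it is fragile"; R4 needs "it is classified as G"; R13 needs "it is held at customs"; R18 needs "it is in state F" — none of these are established.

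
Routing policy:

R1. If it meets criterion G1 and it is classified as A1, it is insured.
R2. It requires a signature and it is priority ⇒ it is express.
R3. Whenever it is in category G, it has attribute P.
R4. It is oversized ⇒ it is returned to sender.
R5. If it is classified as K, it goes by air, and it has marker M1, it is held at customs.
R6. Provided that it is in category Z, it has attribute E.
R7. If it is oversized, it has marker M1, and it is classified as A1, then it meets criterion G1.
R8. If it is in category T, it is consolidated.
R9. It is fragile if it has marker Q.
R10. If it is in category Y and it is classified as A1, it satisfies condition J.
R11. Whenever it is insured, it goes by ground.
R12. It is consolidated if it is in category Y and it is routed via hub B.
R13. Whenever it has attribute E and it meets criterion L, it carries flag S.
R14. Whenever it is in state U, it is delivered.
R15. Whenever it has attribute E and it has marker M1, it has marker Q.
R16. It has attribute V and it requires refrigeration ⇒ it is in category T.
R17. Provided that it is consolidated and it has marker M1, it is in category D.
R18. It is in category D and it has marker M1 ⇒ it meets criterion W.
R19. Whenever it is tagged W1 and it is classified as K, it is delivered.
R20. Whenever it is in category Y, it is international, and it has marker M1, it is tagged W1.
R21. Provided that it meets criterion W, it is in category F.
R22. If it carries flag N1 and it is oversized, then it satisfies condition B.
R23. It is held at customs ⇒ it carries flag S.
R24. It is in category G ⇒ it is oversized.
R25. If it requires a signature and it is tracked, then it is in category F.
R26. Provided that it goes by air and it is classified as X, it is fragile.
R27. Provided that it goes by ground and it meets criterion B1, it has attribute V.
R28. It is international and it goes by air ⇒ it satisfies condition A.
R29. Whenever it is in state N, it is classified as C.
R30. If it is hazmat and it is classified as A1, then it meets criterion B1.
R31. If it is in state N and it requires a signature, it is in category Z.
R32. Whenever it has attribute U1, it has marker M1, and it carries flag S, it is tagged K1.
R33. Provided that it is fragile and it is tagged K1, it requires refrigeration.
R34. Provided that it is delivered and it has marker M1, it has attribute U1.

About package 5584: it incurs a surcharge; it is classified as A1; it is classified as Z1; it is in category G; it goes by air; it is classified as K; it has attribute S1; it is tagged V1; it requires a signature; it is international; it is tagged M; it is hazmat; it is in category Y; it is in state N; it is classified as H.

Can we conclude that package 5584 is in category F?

No

Forward chaining from the given facts derives: has attribute P, satisfies condition J, is oversized, satisfies condition A, is classified as C, meets criterion B1, is in category Z, is returned to sender, has attribute E.
Rules concluding "it is in category F": R21 needs "it meets criterion W"; R25 needs "it is tracked" — none of these are established.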